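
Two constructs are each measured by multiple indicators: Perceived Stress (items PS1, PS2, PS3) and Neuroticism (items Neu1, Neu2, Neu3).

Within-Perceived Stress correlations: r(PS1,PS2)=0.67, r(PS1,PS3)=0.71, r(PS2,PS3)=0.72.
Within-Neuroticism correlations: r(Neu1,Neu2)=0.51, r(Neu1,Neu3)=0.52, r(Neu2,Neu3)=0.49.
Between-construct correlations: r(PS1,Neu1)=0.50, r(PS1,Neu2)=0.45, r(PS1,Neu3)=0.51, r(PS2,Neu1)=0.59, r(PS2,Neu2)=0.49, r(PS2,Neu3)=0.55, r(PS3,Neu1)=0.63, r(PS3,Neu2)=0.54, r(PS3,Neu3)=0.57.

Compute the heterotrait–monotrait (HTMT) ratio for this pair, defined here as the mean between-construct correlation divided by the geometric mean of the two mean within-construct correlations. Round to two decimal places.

0.90

Mean between = 4.83/9 = 0.5367.
Mean within-PS = 2.10/3 = 0.7000; mean within-Neu = 1.52/3 = 0.5067.
Geometric mean = √(0.7000 × 0.5067) = 0.5956.
HTMT = 0.5367 / 0.5956 = 0.90.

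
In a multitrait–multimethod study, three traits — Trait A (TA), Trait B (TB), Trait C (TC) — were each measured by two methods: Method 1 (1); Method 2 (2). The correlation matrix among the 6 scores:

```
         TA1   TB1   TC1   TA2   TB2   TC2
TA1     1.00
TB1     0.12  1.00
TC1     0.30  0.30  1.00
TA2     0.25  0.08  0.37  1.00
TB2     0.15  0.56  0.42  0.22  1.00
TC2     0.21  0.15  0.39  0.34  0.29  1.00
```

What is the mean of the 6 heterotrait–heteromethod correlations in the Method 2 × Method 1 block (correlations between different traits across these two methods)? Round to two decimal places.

0.23

HTHM values (method 2 × method 1): 0.08, 0.37, 0.15, 0.42, 0.21, 0.15; mean = 1.38/6 = 0.23.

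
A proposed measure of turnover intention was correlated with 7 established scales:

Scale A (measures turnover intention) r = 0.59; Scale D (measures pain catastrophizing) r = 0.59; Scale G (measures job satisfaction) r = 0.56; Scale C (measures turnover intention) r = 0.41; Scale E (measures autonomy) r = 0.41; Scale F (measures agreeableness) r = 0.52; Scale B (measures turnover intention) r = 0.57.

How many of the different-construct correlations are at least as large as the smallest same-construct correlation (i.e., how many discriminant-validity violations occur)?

Convergent (same construct = turnover intention): Scale A, Scale C, Scale B.
Smallest convergent = 0.41. Discriminant values: 0.59, 0.56, 0.41, 0.52; count ≥ 0.41 → 4.

4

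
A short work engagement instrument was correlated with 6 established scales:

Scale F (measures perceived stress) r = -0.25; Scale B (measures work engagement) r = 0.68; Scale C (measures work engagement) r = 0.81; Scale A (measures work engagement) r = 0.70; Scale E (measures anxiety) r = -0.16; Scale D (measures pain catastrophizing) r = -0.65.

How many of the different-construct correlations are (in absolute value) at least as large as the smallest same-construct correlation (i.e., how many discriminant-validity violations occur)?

0

Convergent (same construct = work engagement): Scale B, Scale C, Scale A.
Smallest convergent = 0.68. Discriminant |r|: 0.25, 0.16, 0.65; count ≥ 0.68 → 0.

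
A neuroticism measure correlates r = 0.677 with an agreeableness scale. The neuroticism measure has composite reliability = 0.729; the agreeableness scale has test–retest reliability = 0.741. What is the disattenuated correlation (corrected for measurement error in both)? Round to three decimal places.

0.921

r_true = r_obs / √(r_xx · r_yy) = 0.677 / √(0.729 × 0.741) = 0.677 / √0.540189 = 0.677 / 0.7350 ≈ 0.921.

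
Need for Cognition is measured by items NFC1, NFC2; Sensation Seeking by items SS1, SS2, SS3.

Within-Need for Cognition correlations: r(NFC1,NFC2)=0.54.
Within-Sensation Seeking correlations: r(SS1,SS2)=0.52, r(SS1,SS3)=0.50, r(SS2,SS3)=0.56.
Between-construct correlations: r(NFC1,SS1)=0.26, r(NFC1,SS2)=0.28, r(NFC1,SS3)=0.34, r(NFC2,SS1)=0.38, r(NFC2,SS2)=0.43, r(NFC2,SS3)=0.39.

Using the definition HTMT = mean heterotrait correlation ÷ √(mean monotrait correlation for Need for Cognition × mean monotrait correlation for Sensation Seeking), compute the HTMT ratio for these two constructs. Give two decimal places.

0.65

Mean heterotrait r = 2.08/6 = 0.3467.
Mean within-NFC = 0.54/1 = 0.5400; mean within-SS = 1.58/3 = 0.5267.
Geometric mean = √(0.5400 × 0.5267) = 0.5333.
HTMT = 0.3467 / 0.5333 = 0.65.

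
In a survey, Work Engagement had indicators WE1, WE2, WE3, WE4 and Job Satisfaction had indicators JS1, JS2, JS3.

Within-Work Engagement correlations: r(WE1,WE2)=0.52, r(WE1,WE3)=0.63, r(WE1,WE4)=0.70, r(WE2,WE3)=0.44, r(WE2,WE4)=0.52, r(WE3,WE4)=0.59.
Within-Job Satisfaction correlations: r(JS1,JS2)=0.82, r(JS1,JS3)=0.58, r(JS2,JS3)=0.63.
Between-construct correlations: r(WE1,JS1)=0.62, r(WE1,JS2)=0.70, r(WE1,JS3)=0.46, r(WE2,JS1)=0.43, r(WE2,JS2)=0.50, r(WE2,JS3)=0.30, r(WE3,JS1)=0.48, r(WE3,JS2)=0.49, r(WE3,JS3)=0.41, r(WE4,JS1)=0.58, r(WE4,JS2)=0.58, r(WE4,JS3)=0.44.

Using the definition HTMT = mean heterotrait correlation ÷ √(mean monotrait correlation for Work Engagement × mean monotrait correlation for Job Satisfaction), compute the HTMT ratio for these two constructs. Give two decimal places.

Mean heterotrait r = 5.99/12 = 0.4992.
Mean within-WE = 3.40/6 = 0.5667; mean within-JS = 2.03/3 = 0.6767.
Geometric mean = √(0.5667 × 0.6767) = 0.6193.
HTMT = 0.4992 / 0.6193 = 0.81.

0.81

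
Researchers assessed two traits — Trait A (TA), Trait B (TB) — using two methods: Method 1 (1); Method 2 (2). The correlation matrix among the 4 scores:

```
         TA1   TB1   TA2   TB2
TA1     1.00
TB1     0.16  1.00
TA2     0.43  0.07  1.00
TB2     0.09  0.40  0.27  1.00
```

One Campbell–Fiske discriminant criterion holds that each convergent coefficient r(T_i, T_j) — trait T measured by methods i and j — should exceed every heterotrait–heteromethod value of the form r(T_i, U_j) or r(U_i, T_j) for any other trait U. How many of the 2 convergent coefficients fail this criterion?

0

Each convergent coefficient versus the relevant comparison correlations:
TA (methods 1·2): 0.43 vs {0.09, 0.07} → pass.
TB (methods 1·2): 0.40 vs {0.07, 0.09} → pass.
0 of 2 fail.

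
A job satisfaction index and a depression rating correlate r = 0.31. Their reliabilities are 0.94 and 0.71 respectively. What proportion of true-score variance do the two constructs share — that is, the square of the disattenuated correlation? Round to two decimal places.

Disattenuated r = 0.31 / √(0.94 × 0.71) = 0.31 / 0.8169 = 0.3795.
Shared true-score variance = 0.3795² = 0.1440 ≈ 0.14.

0.14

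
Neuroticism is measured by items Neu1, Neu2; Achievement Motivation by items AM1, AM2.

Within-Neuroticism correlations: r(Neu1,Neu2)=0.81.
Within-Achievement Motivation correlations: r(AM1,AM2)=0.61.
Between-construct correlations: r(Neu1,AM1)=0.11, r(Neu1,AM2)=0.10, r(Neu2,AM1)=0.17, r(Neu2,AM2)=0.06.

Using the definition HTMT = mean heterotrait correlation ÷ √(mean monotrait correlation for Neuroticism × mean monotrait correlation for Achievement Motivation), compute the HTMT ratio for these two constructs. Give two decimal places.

0.16

Mean between = 0.44/4 = 0.1100.
Mean within-Neu = 0.81/1 = 0.8100; mean within-AM = 0.61/1 = 0.6100.
Geometric mean = √(0.8100 × 0.6100) = 0.7029.
HTMT = 0.1100 / 0.7029 = 0.16.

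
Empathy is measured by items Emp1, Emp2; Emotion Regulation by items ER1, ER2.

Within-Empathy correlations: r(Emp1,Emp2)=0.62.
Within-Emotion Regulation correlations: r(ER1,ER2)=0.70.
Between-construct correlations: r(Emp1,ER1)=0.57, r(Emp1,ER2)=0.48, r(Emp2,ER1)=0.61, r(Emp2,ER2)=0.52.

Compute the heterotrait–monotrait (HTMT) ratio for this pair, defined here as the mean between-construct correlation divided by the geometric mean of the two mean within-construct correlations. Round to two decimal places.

0.83

Mean between = 2.18/4 = 0.5450.
Mean within-Emp = 0.62/1 = 0.6200; mean within-ER = 0.70/1 = 0.7000.
Geometric mean = √(0.6200 × 0.7000) = 0.6588.
HTMT = 0.5450 / 0.6588 = 0.83.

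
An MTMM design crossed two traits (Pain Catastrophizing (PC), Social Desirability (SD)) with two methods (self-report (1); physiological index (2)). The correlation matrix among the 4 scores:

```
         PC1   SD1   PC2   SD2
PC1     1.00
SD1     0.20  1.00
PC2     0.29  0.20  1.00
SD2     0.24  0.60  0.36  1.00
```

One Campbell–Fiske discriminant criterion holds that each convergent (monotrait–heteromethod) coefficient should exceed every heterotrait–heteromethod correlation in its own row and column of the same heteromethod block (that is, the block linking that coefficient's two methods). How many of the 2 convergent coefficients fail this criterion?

Each convergent coefficient versus the relevant comparison correlations:
PC (methods 1·2): 0.29 vs {0.24, 0.20} → pass.
SD (methods 1·2): 0.60 vs {0.20, 0.24} → pass.
0 of 2 fail.

0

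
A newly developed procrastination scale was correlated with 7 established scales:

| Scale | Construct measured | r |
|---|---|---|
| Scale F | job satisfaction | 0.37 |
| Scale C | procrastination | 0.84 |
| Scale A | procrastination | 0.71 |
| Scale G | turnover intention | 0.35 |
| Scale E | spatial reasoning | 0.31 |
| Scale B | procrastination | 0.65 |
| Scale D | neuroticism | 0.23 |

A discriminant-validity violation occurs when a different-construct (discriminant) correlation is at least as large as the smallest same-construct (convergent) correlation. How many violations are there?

0

Convergent (same construct = procrastination): Scale C, Scale A, Scale B.
Smallest convergent = 0.65. Discriminant values: 0.37, 0.35, 0.31, 0.23; count ≥ 0.65 → 0.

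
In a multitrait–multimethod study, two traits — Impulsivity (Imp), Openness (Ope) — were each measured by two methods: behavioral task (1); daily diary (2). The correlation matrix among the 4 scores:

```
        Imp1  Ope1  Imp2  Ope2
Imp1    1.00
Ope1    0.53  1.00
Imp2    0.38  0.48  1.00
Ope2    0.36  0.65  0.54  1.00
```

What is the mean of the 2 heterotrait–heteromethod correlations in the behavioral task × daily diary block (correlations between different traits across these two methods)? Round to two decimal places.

HTHM values (method 1 × method 2): 0.36, 0.48; mean = 0.84/2 = 0.42.

0.42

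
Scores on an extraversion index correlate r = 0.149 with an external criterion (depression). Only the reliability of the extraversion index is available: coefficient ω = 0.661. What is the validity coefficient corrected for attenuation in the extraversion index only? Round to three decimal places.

Single correction: r_c = r_obs / √r_xx = 0.149 / √0.661 = 0.149 / 0.8130 ≈ 0.183.

0.183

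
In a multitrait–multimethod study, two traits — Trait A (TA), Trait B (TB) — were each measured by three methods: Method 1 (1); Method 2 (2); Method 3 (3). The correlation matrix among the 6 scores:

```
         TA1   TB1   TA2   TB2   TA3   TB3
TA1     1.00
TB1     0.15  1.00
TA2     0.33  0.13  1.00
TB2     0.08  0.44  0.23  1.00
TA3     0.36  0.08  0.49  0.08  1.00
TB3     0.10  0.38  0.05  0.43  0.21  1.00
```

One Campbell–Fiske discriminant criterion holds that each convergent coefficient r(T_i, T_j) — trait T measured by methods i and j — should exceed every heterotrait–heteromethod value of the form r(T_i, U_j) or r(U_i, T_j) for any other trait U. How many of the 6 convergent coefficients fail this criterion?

Checking each validity diagonal entry against its comparison values:
TA (methods 1·2): 0.33 vs {0.08, 0.13} → pass.
TA (methods 1·3): 0.36 vs {0.10, 0.08} → pass.
TA (methods 2·3): 0.49 vs {0.05, 0.08} → pass.
TB (methods 1·2): 0.44 vs {0.13, 0.08} → pass.
TB (methods 1·3): 0.38 vs {0.08, 0.10} → pass.
TB (methods 2·3): 0.43 vs {0.08, 0.05} → pass.
0 of 6 fail.

0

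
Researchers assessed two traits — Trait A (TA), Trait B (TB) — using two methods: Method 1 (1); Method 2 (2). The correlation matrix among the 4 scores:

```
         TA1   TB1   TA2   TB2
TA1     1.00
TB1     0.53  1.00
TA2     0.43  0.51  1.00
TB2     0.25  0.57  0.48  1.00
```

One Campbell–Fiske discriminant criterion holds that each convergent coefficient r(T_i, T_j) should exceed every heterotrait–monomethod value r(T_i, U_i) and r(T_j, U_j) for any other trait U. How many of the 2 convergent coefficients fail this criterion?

1

Checking each validity diagonal entry against its comparison values:
TA (methods 1·2): 0.43 vs {0.53, 0.48} → fail.
TB (methods 1·2): 0.57 vs {0.53, 0.48} → pass.
1 of 2 fail.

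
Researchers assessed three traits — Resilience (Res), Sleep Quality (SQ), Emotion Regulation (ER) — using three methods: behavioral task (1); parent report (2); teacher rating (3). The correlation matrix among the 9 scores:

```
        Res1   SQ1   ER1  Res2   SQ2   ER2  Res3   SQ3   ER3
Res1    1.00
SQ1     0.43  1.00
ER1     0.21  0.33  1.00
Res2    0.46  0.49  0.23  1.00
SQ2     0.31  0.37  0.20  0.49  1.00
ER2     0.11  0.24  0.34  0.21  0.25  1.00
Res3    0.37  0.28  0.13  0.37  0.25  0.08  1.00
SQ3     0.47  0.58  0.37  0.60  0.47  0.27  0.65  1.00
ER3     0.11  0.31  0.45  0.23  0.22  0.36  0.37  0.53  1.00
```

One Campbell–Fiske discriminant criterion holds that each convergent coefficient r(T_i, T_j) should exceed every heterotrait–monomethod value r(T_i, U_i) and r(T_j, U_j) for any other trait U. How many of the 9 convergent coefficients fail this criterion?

Convergent coefficients and their comparison sets:
Res (methods 1·2): 0.46 vs {0.43, 0.49, 0.21, 0.21} → fail.
Res (methods 1·3): 0.37 vs {0.43, 0.65, 0.21, 0.37} → fail.
Res (methods 2·3): 0.37 vs {0.49, 0.65, 0.21, 0.37} → fail.
SQ (methods 1·2): 0.37 vs {0.43, 0.49, 0.33, 0.25} → fail.
SQ (methods 1·3): 0.58 vs {0.43, 0.65, 0.33, 0.53} → fail.
SQ (methods 2·3): 0.47 vs {0.49, 0.65, 0.25, 0.53} → fail.
ER (methods 1·2): 0.34 vs {0.21, 0.21, 0.33, 0.25} → pass.
ER (methods 1·3): 0.45 vs {0.21, 0.37, 0.33, 0.53} → fail.
ER (methods 2·3): 0.36 vs {0.21, 0.37, 0.25, 0.53} → fail.
8 of 9 fail.

8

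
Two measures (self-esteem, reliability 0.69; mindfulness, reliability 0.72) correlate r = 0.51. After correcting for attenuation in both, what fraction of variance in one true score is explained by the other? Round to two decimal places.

0.52

Disattenuated r = 0.51 / √(0.69 × 0.72) = 0.51 / 0.7048 = 0.7236.
Shared true-score variance = 0.7236² = 0.5236 ≈ 0.52.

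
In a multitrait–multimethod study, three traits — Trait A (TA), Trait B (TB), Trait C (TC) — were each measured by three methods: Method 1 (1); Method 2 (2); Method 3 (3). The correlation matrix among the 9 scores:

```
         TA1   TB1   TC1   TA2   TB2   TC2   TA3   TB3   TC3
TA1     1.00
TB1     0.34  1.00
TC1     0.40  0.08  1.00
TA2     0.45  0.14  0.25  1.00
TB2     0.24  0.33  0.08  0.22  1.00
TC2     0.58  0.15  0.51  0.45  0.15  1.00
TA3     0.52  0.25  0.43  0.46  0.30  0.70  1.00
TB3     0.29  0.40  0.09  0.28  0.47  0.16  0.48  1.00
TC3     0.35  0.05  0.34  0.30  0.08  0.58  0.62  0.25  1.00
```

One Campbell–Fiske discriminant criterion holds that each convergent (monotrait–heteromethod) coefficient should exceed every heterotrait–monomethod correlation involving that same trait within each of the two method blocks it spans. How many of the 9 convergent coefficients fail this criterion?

Each convergent coefficient versus the relevant comparison correlations:
TA (methods 1·2): 0.45 vs {0.34, 0.22, 0.40, 0.45} → fail.
TA (methods 1·3): 0.52 vs {0.34, 0.48, 0.40, 0.62} → fail.
TA (methods 2·3): 0.46 vs {0.22, 0.48, 0.45, 0.62} → fail.
TB (methods 1·2): 0.33 vs {0.34, 0.22, 0.08, 0.15} → fail.
TB (methods 1·3): 0.40 vs {0.34, 0.48, 0.08, 0.25} → fail.
TB (methods 2·3): 0.47 vs {0.22, 0.48, 0.15, 0.25} → fail.
TC (methods 1·2): 0.51 vs {0.40, 0.45, 0.08, 0.15} → pass.
TC (methods 1·3): 0.34 vs {0.40, 0.62, 0.08, 0.25} → fail.
TC (methods 2·3): 0.58 vs {0.45, 0.62, 0.15, 0.25} → fail.
8 of 9 fail.

8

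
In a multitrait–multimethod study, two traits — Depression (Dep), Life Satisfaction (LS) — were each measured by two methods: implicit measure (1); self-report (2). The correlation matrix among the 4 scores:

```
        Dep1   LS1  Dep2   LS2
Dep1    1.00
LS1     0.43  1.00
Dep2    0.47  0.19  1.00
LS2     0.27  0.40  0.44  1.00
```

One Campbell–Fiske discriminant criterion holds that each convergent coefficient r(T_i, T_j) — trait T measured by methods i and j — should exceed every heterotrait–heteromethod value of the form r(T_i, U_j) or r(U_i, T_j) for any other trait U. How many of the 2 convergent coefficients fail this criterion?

Each convergent coefficient versus the relevant comparison correlations:
Dep (methods 1·2): 0.47 vs {0.27, 0.19} → pass.
LS (methods 1·2): 0.40 vs {0.19, 0.27} → pass.
0 of 2 fail.

0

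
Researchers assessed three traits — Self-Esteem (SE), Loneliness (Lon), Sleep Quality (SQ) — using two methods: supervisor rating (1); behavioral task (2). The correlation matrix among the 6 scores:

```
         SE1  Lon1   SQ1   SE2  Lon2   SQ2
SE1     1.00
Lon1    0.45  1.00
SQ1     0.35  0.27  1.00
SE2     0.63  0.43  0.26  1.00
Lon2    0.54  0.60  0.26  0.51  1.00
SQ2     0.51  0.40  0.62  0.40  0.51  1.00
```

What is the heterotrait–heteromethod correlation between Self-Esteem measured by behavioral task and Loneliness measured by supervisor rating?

Different traits and methods: r(SE2, Lon1) = 0.43.

0.43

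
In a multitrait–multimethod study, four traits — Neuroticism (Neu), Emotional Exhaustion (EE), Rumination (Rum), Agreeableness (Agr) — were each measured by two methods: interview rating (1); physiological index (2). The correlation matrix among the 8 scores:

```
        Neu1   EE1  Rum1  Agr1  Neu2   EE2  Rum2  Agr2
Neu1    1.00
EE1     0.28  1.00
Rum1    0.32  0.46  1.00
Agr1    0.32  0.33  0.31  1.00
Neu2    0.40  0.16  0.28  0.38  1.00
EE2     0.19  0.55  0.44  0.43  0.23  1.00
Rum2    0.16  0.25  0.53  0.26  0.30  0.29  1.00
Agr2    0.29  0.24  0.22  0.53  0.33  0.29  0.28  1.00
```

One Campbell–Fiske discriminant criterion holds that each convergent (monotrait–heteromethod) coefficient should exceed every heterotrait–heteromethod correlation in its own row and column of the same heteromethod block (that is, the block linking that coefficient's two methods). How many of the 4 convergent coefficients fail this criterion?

Checking each validity diagonal entry against its comparison values:
Neu (methods 1·2): 0.40 vs {0.19, 0.16, 0.16, 0.28, 0.29, 0.38} → pass.
EE (methods 1·2): 0.55 vs {0.16, 0.19, 0.25, 0.44, 0.24, 0.43} → pass.
Rum (methods 1·2): 0.53 vs {0.28, 0.16, 0.44, 0.25, 0.22, 0.26} → pass.
Agr (methods 1·2): 0.53 vs {0.38, 0.29, 0.43, 0.24, 0.26, 0.22} → pass.
0 of 4 fail.

0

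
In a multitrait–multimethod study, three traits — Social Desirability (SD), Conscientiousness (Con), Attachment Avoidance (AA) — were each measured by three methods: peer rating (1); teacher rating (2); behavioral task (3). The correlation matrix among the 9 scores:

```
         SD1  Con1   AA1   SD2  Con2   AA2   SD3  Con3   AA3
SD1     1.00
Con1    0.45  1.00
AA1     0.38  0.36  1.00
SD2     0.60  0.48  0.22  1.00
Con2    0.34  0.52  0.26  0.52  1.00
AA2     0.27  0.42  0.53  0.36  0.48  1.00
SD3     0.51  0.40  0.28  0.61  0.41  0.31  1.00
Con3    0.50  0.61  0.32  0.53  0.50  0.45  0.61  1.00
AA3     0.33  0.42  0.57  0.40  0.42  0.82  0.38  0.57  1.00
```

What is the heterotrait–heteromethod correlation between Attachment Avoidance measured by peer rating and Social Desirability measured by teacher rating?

0.22

Different traits and methods: r(AA1, SD2) = 0.22.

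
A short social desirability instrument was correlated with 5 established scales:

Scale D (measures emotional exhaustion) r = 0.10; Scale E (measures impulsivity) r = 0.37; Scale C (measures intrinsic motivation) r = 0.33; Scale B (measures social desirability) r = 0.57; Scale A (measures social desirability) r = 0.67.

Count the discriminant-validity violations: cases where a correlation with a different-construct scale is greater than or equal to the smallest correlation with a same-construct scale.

Convergent (same construct = social desirability): Scale B, Scale A.
Smallest convergent = 0.57. Discriminant values: 0.10, 0.37, 0.33; count ≥ 0.57 → 0.

0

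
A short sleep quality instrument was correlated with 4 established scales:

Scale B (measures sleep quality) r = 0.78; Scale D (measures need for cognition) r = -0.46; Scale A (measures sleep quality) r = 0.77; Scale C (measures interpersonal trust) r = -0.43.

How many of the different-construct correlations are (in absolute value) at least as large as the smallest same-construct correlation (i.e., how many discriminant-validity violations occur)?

Convergent (same construct = sleep quality): Scale B, Scale A.
Smallest convergent = 0.77. Discriminant |r|: 0.46, 0.43; count ≥ 0.77 → 0.

0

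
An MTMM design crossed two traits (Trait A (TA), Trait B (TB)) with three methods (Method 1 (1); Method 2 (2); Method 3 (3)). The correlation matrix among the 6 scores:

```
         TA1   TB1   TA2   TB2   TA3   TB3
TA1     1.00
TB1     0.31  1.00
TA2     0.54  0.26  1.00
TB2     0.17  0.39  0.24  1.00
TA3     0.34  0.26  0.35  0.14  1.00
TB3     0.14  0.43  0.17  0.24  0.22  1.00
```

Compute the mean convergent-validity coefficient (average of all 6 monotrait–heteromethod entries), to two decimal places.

0.38

Convergent values: 0.54, 0.34, 0.35, 0.39, 0.43, 0.24; mean = 2.29/6 = 0.38.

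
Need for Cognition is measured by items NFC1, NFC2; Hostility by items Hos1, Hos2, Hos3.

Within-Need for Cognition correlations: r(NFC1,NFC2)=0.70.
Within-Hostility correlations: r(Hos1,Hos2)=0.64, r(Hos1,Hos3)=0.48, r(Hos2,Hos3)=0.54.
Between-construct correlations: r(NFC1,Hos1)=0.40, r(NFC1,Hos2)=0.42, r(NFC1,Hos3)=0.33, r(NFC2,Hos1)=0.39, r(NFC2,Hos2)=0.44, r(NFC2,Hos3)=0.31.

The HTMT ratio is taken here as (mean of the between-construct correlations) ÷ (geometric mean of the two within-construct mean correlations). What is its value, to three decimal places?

Mean between = 2.29/6 = 0.3817.
Mean within-NFC = 0.70/1 = 0.7000; mean within-Hos = 1.66/3 = 0.5533.
Geometric mean = √(0.7000 × 0.5533) = 0.6223.
HTMT = 0.3817 / 0.6223 = 0.613.

0.613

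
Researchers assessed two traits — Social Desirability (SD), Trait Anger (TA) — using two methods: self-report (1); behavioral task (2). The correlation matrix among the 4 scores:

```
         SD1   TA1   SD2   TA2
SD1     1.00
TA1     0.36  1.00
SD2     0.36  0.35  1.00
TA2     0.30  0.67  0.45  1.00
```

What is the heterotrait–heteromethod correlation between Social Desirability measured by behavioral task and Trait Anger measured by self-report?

0.35

Different traits and methods: r(SD2, TA1) = 0.35.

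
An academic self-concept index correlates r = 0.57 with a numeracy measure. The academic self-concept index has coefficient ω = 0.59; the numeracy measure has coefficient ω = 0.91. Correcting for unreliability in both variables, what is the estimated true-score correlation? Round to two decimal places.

0.78

r_true = r_obs / √(r_xx · r_yy) = 0.57 / √(0.59 × 0.91) = 0.57 / √0.5369 = 0.57 / 0.7327 ≈ 0.78.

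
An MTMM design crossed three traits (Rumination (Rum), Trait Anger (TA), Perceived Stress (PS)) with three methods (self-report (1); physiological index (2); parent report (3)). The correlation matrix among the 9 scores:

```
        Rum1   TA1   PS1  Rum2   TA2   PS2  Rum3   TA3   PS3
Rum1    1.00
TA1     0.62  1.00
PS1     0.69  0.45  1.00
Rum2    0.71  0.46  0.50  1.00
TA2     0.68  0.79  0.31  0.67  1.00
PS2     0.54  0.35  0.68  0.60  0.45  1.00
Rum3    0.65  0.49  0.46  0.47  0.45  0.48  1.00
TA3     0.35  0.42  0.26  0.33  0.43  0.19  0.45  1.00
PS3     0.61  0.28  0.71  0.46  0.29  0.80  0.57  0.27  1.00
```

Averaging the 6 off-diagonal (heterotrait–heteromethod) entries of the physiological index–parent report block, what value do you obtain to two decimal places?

0.37

HTHM values (method 2 × method 3): 0.33, 0.46, 0.45, 0.29, 0.48, 0.19; mean = 2.20/6 = 0.37.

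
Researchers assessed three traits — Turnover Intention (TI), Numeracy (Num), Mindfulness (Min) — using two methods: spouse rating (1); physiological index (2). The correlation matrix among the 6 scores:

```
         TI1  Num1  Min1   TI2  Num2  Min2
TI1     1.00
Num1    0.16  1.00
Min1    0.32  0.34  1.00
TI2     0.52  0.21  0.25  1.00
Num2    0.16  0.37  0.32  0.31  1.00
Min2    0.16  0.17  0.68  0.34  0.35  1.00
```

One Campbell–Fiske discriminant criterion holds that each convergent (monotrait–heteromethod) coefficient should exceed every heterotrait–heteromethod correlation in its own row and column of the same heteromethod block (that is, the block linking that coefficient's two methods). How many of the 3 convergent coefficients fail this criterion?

0

Checking each validity diagonal entry against its comparison values:
TI (methods 1·2): 0.52 vs {0.16, 0.21, 0.16, 0.25} → pass.
Num (methods 1·2): 0.37 vs {0.21, 0.16, 0.17, 0.32} → pass.
Min (methods 1·2): 0.68 vs {0.25, 0.16, 0.32, 0.17} → pass.
0 of 3 fail.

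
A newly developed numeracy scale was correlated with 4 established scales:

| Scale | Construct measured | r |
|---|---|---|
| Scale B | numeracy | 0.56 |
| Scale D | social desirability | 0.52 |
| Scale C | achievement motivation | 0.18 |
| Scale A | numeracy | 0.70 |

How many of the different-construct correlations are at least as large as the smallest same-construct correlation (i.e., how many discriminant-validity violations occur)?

0

Convergent (same construct = numeracy): Scale B, Scale A.
Smallest convergent = 0.56. Discriminant values: 0.52, 0.18; count ≥ 0.56 → 0.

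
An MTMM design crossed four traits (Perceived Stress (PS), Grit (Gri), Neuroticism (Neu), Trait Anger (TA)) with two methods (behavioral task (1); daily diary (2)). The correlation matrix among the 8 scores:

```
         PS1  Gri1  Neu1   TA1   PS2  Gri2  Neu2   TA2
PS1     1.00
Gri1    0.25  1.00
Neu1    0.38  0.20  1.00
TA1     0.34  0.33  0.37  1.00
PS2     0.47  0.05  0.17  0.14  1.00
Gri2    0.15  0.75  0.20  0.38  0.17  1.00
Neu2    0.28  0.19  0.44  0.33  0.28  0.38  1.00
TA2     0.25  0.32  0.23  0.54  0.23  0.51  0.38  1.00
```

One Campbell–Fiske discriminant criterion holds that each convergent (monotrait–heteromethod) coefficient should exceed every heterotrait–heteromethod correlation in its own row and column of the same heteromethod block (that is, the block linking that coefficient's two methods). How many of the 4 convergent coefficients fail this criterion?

Convergent coefficients and their comparison sets:
PS (methods 1·2): 0.47 vs {0.15, 0.05, 0.28, 0.17, 0.25, 0.14} → pass.
Gri (methods 1·2): 0.75 vs {0.05, 0.15, 0.19, 0.20, 0.32, 0.38} → pass.
Neu (methods 1·2): 0.44 vs {0.17, 0.28, 0.20, 0.19, 0.23, 0.33} → pass.
TA (methods 1·2): 0.54 vs {0.14, 0.25, 0.38, 0.32, 0.33, 0.23} → pass.
0 of 4 fail.

0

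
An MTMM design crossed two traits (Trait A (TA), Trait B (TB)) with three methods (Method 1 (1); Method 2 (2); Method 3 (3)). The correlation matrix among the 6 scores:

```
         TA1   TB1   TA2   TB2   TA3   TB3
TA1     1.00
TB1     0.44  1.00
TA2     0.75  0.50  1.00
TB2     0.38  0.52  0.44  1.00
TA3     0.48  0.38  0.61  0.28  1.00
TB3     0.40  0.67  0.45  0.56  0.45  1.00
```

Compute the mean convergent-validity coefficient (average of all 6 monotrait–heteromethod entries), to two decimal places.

Convergent values: 0.75, 0.48, 0.61, 0.52, 0.67, 0.56; mean = 3.59/6 = 0.60.

0.60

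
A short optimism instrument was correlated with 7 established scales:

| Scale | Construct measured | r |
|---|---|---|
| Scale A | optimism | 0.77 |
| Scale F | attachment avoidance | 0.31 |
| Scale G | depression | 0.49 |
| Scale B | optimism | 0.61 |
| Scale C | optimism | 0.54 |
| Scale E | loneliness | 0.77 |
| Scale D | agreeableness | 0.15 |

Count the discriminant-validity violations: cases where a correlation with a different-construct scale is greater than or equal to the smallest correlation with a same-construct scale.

1

Convergent (same construct = optimism): Scale A, Scale B, Scale C.
Smallest convergent = 0.54. Discriminant values: 0.31, 0.49, 0.77, 0.15; count ≥ 0.54 → 1.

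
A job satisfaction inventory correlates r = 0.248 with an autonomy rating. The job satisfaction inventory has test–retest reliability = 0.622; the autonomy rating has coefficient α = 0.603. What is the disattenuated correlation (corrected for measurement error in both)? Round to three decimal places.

r_true = r_obs / √(r_xx · r_yy) = 0.248 / √(0.622 × 0.603) = 0.248 / √0.375066 = 0.248 / 0.6124 ≈ 0.405.

0.405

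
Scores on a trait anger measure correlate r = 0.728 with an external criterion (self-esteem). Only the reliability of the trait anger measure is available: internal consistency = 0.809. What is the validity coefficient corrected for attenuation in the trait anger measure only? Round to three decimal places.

0.809

Single correction: r_c = r_obs / √r_xx = 0.728 / √0.809 = 0.728 / 0.8994 ≈ 0.809.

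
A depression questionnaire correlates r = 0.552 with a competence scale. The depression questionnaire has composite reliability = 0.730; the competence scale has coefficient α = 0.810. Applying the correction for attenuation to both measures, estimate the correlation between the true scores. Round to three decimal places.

0.718

r_true = r_obs / √(r_xx · r_yy) = 0.552 / √(0.730 × 0.810) = 0.552 / √0.591300 = 0.552 / 0.7690 ≈ 0.718.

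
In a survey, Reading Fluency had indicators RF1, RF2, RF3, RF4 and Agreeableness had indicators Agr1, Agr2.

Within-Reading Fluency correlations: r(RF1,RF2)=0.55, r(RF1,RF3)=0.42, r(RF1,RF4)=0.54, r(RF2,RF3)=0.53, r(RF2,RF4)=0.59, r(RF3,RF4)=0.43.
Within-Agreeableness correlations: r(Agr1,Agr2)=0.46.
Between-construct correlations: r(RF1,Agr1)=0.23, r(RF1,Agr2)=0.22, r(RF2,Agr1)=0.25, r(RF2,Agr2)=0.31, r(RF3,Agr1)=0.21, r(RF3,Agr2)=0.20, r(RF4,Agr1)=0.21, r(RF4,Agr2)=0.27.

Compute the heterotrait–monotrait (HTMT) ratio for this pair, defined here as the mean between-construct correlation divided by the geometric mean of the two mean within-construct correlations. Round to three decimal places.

Mean between = 1.90/8 = 0.2375.
Mean within-RF = 3.06/6 = 0.5100; mean within-Agr = 0.46/1 = 0.4600.
Geometric mean = √(0.5100 × 0.4600) = 0.4844.
HTMT = 0.2375 / 0.4844 = 0.490.

0.490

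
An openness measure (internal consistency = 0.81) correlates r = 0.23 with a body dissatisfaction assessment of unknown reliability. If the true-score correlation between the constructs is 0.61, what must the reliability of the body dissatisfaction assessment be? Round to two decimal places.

r_true = r_obs / √(r_xx · r_yy) ⇒ 0.61 = 0.23 / √(0.81 · r_yy).
√(0.81 · r_yy) = 0.23 / 0.61 = 0.3770; 0.81 · r_yy = 0.1421; r_yy = 0.1421 / 0.81 ≈ 0.18.

0.18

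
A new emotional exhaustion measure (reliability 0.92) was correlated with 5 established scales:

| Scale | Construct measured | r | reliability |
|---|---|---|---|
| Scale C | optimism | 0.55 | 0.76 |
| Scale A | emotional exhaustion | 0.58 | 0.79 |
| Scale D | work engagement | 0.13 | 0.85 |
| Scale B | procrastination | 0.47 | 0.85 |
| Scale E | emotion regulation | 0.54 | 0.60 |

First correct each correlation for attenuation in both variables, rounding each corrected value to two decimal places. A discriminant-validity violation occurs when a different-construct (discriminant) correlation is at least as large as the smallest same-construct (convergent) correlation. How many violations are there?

1

Disattenuated r (r / √(r_scale · r_new)):
  Scale C (disc): 0.55 / √(0.76·0.92) = 0.66
  Scale A (conv): 0.58 / √(0.79·0.92) = 0.68
  Scale D (disc): 0.13 / √(0.85·0.92) = 0.15
  Scale B (disc): 0.47 / √(0.85·0.92) = 0.53
  Scale E (disc): 0.54 / √(0.60·0.92) = 0.73
Smallest convergent = 0.68. Discriminant values: 0.66, 0.15, 0.53, 0.73; count ≥ 0.68 → 1.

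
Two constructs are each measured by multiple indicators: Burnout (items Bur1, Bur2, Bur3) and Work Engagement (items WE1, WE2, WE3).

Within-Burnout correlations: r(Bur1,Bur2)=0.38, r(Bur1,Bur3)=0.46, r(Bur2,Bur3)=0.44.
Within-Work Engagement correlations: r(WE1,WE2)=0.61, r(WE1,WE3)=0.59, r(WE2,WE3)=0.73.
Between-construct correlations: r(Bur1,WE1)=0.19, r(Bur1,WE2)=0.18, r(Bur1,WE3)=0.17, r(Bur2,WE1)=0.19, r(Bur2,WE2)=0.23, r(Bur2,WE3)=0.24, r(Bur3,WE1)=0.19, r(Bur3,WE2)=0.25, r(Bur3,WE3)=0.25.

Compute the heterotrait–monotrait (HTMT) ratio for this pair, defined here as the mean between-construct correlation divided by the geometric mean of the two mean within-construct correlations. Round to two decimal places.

0.40

Mean heterotrait r = 1.89/9 = 0.2100.
Mean within-Bur = 1.28/3 = 0.4267; mean within-WE = 1.93/3 = 0.6433.
Geometric mean = √(0.4267 × 0.6433) = 0.5239.
HTMT = 0.2100 / 0.5239 = 0.40.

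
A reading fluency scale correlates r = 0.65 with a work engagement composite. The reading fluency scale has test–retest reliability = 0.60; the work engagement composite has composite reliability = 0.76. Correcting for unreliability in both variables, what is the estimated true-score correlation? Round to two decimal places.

0.96

r_true = r_obs / √(r_xx · r_yy) = 0.65 / √(0.60 × 0.76) = 0.65 / √0.4560 = 0.65 / 0.6753 ≈ 0.96.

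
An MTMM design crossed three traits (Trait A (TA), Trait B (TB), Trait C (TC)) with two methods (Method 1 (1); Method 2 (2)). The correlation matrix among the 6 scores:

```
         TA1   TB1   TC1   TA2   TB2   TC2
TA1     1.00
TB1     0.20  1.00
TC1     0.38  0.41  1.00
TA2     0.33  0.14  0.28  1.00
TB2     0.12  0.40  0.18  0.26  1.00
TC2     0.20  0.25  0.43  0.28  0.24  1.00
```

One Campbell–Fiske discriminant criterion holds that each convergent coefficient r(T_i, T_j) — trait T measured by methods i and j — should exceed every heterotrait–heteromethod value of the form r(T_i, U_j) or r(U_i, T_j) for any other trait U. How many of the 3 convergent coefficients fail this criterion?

0

Checking each validity diagonal entry against its comparison values:
TA (methods 1·2): 0.33 vs {0.12, 0.14, 0.20, 0.28} → pass.
TB (methods 1·2): 0.40 vs {0.14, 0.12, 0.25, 0.18} → pass.
TC (methods 1·2): 0.43 vs {0.28, 0.20, 0.18, 0.25} → pass.
0 of 3 fail.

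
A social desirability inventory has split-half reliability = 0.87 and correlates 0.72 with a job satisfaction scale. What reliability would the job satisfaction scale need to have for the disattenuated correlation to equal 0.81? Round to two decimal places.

r_true = r_obs / √(r_xx · r_yy) ⇒ 0.81 = 0.72 / √(0.87 · r_yy).
√(0.87 · r_yy) = 0.72 / 0.81 = 0.8889; 0.87 · r_yy = 0.7901; r_yy = 0.7901 / 0.87 ≈ 0.91.

0.91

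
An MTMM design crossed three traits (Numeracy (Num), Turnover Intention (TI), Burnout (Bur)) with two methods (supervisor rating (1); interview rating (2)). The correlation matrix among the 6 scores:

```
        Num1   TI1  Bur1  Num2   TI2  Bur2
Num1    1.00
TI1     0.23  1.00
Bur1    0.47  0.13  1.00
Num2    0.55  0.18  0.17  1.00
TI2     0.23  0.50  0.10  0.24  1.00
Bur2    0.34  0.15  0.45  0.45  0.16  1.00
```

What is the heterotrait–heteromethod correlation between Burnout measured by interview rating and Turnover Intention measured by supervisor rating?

0.15

Different traits and methods: r(Bur2, TI1) = 0.15.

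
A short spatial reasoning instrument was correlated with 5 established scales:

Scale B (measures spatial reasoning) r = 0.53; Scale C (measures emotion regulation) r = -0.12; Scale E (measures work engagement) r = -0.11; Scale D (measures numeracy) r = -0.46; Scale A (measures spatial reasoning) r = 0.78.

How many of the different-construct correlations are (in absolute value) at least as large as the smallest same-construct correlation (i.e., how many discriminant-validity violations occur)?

Convergent (same construct = spatial reasoning): Scale B, Scale A.
Smallest convergent = 0.53. Discriminant |r|: 0.12, 0.11, 0.46; count ≥ 0.53 → 0.

0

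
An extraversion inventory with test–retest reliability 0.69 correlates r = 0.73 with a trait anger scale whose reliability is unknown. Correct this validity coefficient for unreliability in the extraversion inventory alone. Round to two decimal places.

0.88

Single correction: r_c = r_obs / √r_xx = 0.73 / √0.69 = 0.73 / 0.8307 ≈ 0.88.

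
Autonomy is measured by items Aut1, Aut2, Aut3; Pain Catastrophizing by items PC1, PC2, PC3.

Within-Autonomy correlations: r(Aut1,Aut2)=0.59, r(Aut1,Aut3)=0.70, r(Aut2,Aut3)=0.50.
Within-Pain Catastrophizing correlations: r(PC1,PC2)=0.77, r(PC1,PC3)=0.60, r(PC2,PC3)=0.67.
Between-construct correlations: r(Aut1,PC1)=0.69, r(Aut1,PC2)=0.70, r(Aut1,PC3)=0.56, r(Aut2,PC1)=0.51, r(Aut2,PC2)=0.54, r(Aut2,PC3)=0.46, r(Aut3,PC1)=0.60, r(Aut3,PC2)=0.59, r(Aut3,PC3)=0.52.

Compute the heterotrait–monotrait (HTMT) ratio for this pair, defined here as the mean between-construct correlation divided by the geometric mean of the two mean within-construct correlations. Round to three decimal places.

0.902

Mean between = 5.17/9 = 0.5744.
Mean within-Aut = 1.79/3 = 0.5967; mean within-PC = 2.04/3 = 0.6800.
Geometric mean = √(0.5967 × 0.6800) = 0.6370.
HTMT = 0.5744 / 0.6370 = 0.902.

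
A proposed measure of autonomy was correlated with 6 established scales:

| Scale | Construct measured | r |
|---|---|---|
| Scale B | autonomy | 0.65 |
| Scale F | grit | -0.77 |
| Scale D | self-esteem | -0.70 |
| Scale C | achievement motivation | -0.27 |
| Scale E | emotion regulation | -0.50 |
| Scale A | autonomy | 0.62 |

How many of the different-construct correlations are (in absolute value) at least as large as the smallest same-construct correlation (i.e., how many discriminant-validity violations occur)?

Convergent (same construct = autonomy): Scale B, Scale A.
Smallest convergent = 0.62. Discriminant |r|: 0.77, 0.70, 0.27, 0.50; count ≥ 0.62 → 2.

2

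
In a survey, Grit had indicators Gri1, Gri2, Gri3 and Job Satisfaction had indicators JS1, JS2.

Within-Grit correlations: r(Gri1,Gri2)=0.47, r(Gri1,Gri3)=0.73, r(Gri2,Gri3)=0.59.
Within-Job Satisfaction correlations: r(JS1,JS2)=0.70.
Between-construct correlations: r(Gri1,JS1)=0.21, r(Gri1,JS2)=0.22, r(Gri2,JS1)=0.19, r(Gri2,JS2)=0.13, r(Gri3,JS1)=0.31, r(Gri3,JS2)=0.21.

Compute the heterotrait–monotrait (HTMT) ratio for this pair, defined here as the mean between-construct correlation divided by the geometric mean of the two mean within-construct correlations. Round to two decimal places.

0.33

Mean between = 1.27/6 = 0.2117.
Mean within-Gri = 1.79/3 = 0.5967; mean within-JS = 0.70/1 = 0.7000.
Geometric mean = √(0.5967 × 0.7000) = 0.6463.
HTMT = 0.2117 / 0.6463 = 0.33.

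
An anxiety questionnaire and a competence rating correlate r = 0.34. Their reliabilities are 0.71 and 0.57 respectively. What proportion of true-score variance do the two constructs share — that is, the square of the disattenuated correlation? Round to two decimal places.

Disattenuated r = 0.34 / √(0.71 × 0.57) = 0.34 / 0.6362 = 0.5344.
Shared true-score variance = 0.5344² = 0.2856 ≈ 0.29.

0.29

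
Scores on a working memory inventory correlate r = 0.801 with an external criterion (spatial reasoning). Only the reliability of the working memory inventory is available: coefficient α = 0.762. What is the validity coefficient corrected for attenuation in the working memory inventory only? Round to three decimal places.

Single correction: r_c = r_obs / √r_xx = 0.801 / √0.762 = 0.801 / 0.8729 ≈ 0.918.

0.918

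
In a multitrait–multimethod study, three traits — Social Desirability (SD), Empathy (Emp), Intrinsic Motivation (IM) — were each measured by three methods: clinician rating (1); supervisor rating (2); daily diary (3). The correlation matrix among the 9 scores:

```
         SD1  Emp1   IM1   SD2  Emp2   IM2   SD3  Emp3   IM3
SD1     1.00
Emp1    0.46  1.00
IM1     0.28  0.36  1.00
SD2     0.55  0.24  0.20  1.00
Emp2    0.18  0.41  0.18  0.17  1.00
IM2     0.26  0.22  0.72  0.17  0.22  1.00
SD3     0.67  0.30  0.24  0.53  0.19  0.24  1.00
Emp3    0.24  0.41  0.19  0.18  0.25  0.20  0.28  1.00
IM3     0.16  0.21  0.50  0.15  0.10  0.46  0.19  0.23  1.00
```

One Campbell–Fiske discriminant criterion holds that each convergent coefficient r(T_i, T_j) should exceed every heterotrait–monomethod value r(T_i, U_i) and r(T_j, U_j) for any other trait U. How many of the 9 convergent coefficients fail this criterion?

3

Checking each validity diagonal entry against its comparison values:
SD (methods 1·2): 0.55 vs {0.46, 0.17, 0.28, 0.17} → pass.
SD (methods 1·3): 0.67 vs {0.46, 0.28, 0.28, 0.19} → pass.
SD (methods 2·3): 0.53 vs {0.17, 0.28, 0.17, 0.19} → pass.
Emp (methods 1·2): 0.41 vs {0.46, 0.17, 0.36, 0.22} → fail.
Emp (methods 1·3): 0.41 vs {0.46, 0.28, 0.36, 0.23} → fail.
Emp (methods 2·3): 0.25 vs {0.17, 0.28, 0.22, 0.23} → fail.
IM (methods 1·2): 0.72 vs {0.28, 0.17, 0.36, 0.22} → pass.
IM (methods 1·3): 0.50 vs {0.28, 0.19, 0.36, 0.23} → pass.
IM (methods 2·3): 0.46 vs {0.17, 0.19, 0.22, 0.23} → pass.
3 of 9 fail.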